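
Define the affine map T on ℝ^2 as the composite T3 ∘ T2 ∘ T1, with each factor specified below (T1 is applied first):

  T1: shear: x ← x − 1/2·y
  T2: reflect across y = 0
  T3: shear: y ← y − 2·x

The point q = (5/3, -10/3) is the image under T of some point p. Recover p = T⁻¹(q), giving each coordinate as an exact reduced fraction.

p = (5/3, 0)

T1 = [1 -1/2 0; 0 1 0; 0 0 1]
T2·T1 = [1 -1/2 0; 0 -1 0; 0 0 1]
T3·…·T1 = [1 -1/2 0; -2 0 0; 0 0 1]
det M = -1; M⁻¹ = [0 -1/2 0; -2 -1 0; 0 0 1]
M⁻¹ · (5/3, -10/3)ᵀ = (5/3, 0)ᵀ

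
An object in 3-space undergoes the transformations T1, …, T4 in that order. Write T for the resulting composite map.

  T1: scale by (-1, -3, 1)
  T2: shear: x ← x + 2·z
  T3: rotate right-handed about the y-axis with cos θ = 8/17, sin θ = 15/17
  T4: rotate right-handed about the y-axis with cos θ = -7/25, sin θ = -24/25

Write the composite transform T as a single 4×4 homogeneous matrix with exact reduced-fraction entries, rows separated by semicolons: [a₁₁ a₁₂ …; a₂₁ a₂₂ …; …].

T = [-304/425 0 311/425 0; 0 -3 0 0; -297/425 0 898/425 0; 0 0 0 1]

T1 = [-1 0 0 0; 0 -3 0 0; 0 0 1 0; 0 0 0 1]
T2·T1 = [-1 0 2 0; 0 -3 0 0; 0 0 1 0; 0 0 0 1]
T3·…·T1 = [-8/17 0 31/17 0; 0 -3 0 0; 15/17 0 -22/17 0; 0 0 0 1]
T4·…·T1 = [-304/425 0 311/425 0; 0 -3 0 0; -297/425 0 898/425 0; 0 0 0 1]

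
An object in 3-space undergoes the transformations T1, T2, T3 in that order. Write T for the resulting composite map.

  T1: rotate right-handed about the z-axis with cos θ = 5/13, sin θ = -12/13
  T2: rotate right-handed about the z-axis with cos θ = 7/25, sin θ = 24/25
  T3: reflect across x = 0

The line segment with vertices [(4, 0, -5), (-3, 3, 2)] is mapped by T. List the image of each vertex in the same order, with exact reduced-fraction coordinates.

T1 rotate right-handed about the z-axis with cos θ = 5/13, sin θ = -12/13: (4, 0, -5) → (20/13, -48/13, -5); (-3, 3, 2) → (21/13, 51/13, 2)
T2 rotate right-handed about the z-axis with cos θ = 7/25, sin θ = 24/25: (20/13, -48/13, -5) → (1292/325, 144/325, -5); (21/13, 51/13, 2) → (-1077/325, 861/325, 2)
T3 reflect across x = 0: (1292/325, 144/325, -5) → (-1292/325, 144/325, -5); (-1077/325, 861/325, 2) → (1077/325, 861/325, 2)

image vertices: (-1292/325, 144/325, -5), (1077/325, 861/325, 2)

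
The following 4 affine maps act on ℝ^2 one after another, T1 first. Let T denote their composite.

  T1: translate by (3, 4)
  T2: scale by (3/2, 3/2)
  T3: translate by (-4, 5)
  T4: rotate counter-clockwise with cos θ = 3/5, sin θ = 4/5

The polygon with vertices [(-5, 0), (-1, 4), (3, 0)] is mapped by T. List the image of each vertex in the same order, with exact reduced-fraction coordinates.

image vertices: (-13, 1), (-71/5, 47/5), (-29/5, 53/5)

T1 translate by (3, 4): (-5, 0) → (-2, 4); (-1, 4) → (2, 8); (3, 0) → (6, 4)
T2 scale by (3/2, 3/2): (-2, 4) → (-3, 6); (2, 8) → (3, 12); (6, 4) → (9, 6)
T3 translate by (-4, 5): (-3, 6) → (-7, 11); (3, 12) → (-1, 17); (9, 6) → (5, 11)
T4 rotate counter-clockwise with cos θ = 3/5, sin θ = 4/5: (-7, 11) → (-13, 1); (-1, 17) → (-71/5, 47/5); (5, 11) → (-29/5, 53/5)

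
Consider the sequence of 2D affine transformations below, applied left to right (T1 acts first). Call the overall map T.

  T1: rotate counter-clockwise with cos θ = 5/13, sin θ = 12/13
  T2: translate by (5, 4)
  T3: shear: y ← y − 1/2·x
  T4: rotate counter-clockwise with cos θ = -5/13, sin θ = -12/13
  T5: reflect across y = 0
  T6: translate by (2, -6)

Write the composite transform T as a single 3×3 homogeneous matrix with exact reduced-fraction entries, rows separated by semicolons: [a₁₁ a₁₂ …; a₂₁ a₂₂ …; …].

T1 = [5/13 -12/13 0; 12/13 5/13 0; 0 0 1]
T2·T1 = [5/13 -12/13 5; 12/13 5/13 4; 0 0 1]
T3·…·T1 = [5/13 -12/13 5; 19/26 11/13 3/2; 0 0 1]
T4·…·T1 = [89/169 192/169 -7/13; -215/338 89/169 -135/26; 0 0 1]
T5·…·T1 = [89/169 192/169 -7/13; 215/338 -89/169 135/26; 0 0 1]
T6·…·T1 = [89/169 192/169 19/13; 215/338 -89/169 -21/26; 0 0 1]

T = [89/169 192/169 19/13; 215/338 -89/169 -21/26; 0 0 1]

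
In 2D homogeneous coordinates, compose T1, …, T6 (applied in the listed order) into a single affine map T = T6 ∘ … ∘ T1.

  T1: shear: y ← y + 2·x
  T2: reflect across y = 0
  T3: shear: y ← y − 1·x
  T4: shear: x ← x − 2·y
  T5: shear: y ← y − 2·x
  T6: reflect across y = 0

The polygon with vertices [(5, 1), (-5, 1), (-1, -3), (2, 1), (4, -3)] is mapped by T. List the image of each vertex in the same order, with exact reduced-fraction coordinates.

T1 shear: y ← y + 2·x: (5, 1) → (5, 11); (-5, 1) → (-5, -9); (-1, -3) → (-1, -5); (2, 1) → (2, 5); (4, -3) → (4, 5)
T2 reflect across y = 0: (5, 11) → (5, -11); (-5, -9) → (-5, 9); (-1, -5) → (-1, 5); (2, 5) → (2, -5); (4, 5) → (4, -5)
T3 shear: y ← y − 1·x: (5, -11) → (5, -16); (-5, 9) → (-5, 14); (-1, 5) → (-1, 6); (2, -5) → (2, -7); (4, -5) → (4, -9)
T4 shear: x ← x − 2·y: (5, -16) → (37, -16); (-5, 14) → (-33, 14); (-1, 6) → (-13, 6); (2, -7) → (16, -7); (4, -9) → (22, -9)
T5 shear: y ← y − 2·x: (37, -16) → (37, -90); (-33, 14) → (-33, 80); (-13, 6) → (-13, 32); (16, -7) → (16, -39); (22, -9) → (22, -53)
T6 reflect across y = 0: (37, -90) → (37, 90); (-33, 80) → (-33, -80); (-13, 32) → (-13, -32); (16, -39) → (16, 39); (22, -53) → (22, 53)

image vertices: (37, 90), (-33, -80), (-13, -32), (16, 39), (22, 53)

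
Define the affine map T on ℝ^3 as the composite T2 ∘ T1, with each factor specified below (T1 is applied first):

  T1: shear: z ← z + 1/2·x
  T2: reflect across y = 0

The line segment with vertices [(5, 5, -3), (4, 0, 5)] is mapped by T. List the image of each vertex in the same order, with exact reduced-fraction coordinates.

T1 shear: z ← z + 1/2·x: (5, 5, -3) → (5, 5, -1/2); (4, 0, 5) → (4, 0, 7)
T2 reflect across y = 0: (5, 5, -1/2) → (5, -5, -1/2); (4, 0, 7) → (4, 0, 7)

image vertices: (5, -5, -1/2), (4, 0, 7)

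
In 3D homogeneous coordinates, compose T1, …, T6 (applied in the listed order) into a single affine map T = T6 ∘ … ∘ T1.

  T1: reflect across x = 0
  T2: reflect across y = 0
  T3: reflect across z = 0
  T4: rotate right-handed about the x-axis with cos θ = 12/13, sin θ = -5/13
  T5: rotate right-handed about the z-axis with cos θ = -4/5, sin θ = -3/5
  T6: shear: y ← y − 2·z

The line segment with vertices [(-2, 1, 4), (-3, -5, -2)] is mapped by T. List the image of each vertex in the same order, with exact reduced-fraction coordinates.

image vertices: (-40/13, 96/13, -43/13), (54/65, -387/65, -1/13)

T1 reflect across x = 0: (-2, 1, 4) → (2, 1, 4); (-3, -5, -2) → (3, -5, -2)
T2 reflect across y = 0: (2, 1, 4) → (2, -1, 4); (3, -5, -2) → (3, 5, -2)
T3 reflect across z = 0: (2, -1, 4) → (2, -1, -4); (3, 5, -2) → (3, 5, 2)
T4 rotate right-handed about the x-axis with cos θ = 12/13, sin θ = -5/13: (2, -1, -4) → (2, -32/13, -43/13); (3, 5, 2) → (3, 70/13, -1/13)
T5 rotate right-handed about the z-axis with cos θ = -4/5, sin θ = -3/5: (2, -32/13, -43/13) → (-40/13, 10/13, -43/13); (3, 70/13, -1/13) → (54/65, -397/65, -1/13)
T6 shear: y ← y − 2·z: (-40/13, 10/13, -43/13) → (-40/13, 96/13, -43/13); (54/65, -397/65, -1/13) → (54/65, -387/65, -1/13)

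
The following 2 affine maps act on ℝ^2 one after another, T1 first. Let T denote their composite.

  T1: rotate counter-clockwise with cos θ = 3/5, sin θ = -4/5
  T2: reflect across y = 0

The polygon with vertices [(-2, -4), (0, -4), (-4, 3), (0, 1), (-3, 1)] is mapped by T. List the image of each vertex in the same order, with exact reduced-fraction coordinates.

image vertices: (-22/5, 4/5), (-16/5, 12/5), (0, -5), (4/5, -3/5), (-1, -3)

T1 rotate counter-clockwise with cos θ = 3/5, sin θ = -4/5: (-2, -4) → (-22/5, -4/5); (0, -4) → (-16/5, -12/5); (-4, 3) → (0, 5); (0, 1) → (4/5, 3/5); (-3, 1) → (-1, 3)
T2 reflect across y = 0: (-22/5, -4/5) → (-22/5, 4/5); (-16/5, -12/5) → (-16/5, 12/5); (0, 5) → (0, -5); (4/5, 3/5) → (4/5, -3/5); (-1, 3) → (-1, -3)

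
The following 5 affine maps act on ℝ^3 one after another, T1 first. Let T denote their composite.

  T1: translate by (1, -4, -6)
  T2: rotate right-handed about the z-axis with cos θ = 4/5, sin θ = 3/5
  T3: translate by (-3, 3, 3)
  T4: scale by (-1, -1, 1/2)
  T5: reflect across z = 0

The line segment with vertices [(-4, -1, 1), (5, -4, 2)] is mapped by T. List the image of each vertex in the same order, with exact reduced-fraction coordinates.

T1 translate by (1, -4, -6): (-4, -1, 1) → (-3, -5, -5); (5, -4, 2) → (6, -8, -4)
T2 rotate right-handed about the z-axis with cos θ = 4/5, sin θ = 3/5: (-3, -5, -5) → (3/5, -29/5, -5); (6, -8, -4) → (48/5, -14/5, -4)
T3 translate by (-3, 3, 3): (3/5, -29/5, -5) → (-12/5, -14/5, -2); (48/5, -14/5, -4) → (33/5, 1/5, -1)
T4 scale by (-1, -1, 1/2): (-12/5, -14/5, -2) → (12/5, 14/5, -1); (33/5, 1/5, -1) → (-33/5, -1/5, -1/2)
T5 reflect across z = 0: (12/5, 14/5, -1) → (12/5, 14/5, 1); (-33/5, -1/5, -1/2) → (-33/5, -1/5, 1/2)

image vertices: (12/5, 14/5, 1), (-33/5, -1/5, 1/2)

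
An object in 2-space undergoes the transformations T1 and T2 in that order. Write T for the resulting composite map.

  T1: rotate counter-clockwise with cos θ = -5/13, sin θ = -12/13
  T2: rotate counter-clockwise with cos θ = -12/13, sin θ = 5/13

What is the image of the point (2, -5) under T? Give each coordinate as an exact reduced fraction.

T1 rotate counter-clockwise with cos θ = -5/13, sin θ = -12/13: (2, -5) → (-70/13, 1/13)
T2 rotate counter-clockwise with cos θ = -12/13, sin θ = 5/13: (-70/13, 1/13) → (835/169, -362/169)

T(p) = (835/169, -362/169)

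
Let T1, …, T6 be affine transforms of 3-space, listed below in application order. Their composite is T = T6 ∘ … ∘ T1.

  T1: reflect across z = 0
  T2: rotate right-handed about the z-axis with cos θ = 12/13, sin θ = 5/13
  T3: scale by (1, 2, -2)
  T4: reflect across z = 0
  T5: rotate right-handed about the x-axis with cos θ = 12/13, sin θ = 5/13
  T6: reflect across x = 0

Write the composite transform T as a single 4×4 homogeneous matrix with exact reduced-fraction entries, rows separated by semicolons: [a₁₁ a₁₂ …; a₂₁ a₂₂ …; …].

T = [-12/13 5/13 0 0; 120/169 288/169 10/13 0; 50/169 120/169 -24/13 0; 0 0 0 1]

T1 = [1 0 0 0; 0 1 0 0; 0 0 -1 0; 0 0 0 1]
T2·T1 = [12/13 -5/13 0 0; 5/13 12/13 0 0; 0 0 -1 0; 0 0 0 1]
T3·…·T1 = [12/13 -5/13 0 0; 10/13 24/13 0 0; 0 0 2 0; 0 0 0 1]
T4·…·T1 = [12/13 -5/13 0 0; 10/13 24/13 0 0; 0 0 -2 0; 0 0 0 1]
T5·…·T1 = [12/13 -5/13 0 0; 120/169 288/169 10/13 0; 50/169 120/169 -24/13 0; 0 0 0 1]
T6·…·T1 = [-12/13 5/13 0 0; 120/169 288/169 10/13 0; 50/169 120/169 -24/13 0; 0 0 0 1]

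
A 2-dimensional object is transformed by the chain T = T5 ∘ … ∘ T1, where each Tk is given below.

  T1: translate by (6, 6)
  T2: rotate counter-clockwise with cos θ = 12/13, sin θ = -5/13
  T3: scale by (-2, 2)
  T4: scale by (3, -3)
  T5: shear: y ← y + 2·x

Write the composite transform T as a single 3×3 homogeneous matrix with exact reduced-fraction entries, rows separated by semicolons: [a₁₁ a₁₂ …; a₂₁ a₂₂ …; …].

T = [-72/13 -30/13 -612/13; -114/13 -132/13 -1476/13; 0 0 1]

T1 = [1 0 6; 0 1 6; 0 0 1]
T2·T1 = [12/13 5/13 102/13; -5/13 12/13 42/13; 0 0 1]
T3·…·T1 = [-24/13 -10/13 -204/13; -10/13 24/13 84/13; 0 0 1]
T4·…·T1 = [-72/13 -30/13 -612/13; 30/13 -72/13 -252/13; 0 0 1]
T5·…·T1 = [-72/13 -30/13 -612/13; -114/13 -132/13 -1476/13; 0 0 1]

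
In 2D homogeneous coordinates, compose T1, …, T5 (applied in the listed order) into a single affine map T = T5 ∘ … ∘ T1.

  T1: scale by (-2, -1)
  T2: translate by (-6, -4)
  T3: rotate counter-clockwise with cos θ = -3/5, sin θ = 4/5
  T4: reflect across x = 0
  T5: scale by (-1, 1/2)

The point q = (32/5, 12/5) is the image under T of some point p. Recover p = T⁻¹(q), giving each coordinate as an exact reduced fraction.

T1 = [-2 0 0; 0 -1 0; 0 0 1]
T2·T1 = [-2 0 -6; 0 -1 -4; 0 0 1]
T3·…·T1 = [6/5 4/5 34/5; -8/5 3/5 -12/5; 0 0 1]
T4·…·T1 = [-6/5 -4/5 -34/5; -8/5 3/5 -12/5; 0 0 1]
T5·…·T1 = [6/5 4/5 34/5; -4/5 3/10 -6/5; 0 0 1]
det M = 1; M⁻¹ = [3/10 -4/5 -3; 4/5 6/5 -4; 0 0 1]
M⁻¹ · (32/5, 12/5)ᵀ = (-3, 4)ᵀ

p = (-3, 4)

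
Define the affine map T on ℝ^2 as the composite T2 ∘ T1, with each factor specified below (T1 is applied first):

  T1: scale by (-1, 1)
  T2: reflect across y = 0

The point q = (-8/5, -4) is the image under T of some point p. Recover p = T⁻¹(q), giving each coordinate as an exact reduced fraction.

T1 = [-1 0 0; 0 1 0; 0 0 1]
T2·T1 = [-1 0 0; 0 -1 0; 0 0 1]
det M = 1; M⁻¹ = [-1 0 0; 0 -1 0; 0 0 1]
M⁻¹ · (-8/5, -4)ᵀ = (8/5, 4)ᵀ

p = (8/5, 4)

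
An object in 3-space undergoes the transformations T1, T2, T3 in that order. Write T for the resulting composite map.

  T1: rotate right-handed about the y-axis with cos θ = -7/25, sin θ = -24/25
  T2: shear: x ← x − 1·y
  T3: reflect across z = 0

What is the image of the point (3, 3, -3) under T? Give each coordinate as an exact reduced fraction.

T1 rotate right-handed about the y-axis with cos θ = -7/25, sin θ = -24/25: (3, 3, -3) → (51/25, 3, 93/25)
T2 shear: x ← x − 1·y: (51/25, 3, 93/25) → (-24/25, 3, 93/25)
T3 reflect across z = 0: (-24/25, 3, 93/25) → (-24/25, 3, -93/25)

T(p) = (-24/25, 3, -93/25)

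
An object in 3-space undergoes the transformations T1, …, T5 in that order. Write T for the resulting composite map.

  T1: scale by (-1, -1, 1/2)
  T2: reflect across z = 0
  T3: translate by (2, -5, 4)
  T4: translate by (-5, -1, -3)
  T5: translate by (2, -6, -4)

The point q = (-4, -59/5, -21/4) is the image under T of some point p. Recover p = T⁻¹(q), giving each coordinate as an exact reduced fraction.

p = (3, -1/5, 9/2)

T1 = [-1 0 0 0; 0 -1 0 0; 0 0 1/2 0; 0 0 0 1]
T2·T1 = [-1 0 0 0; 0 -1 0 0; 0 0 -1/2 0; 0 0 0 1]
T3·…·T1 = [-1 0 0 2; 0 -1 0 -5; 0 0 -1/2 4; 0 0 0 1]
T4·…·T1 = [-1 0 0 -3; 0 -1 0 -6; 0 0 -1/2 1; 0 0 0 1]
T5·…·T1 = [-1 0 0 -1; 0 -1 0 -12; 0 0 -1/2 -3; 0 0 0 1]
det M = -1/2; M⁻¹ = [-1 0 0 -1; 0 -1 0 -12; 0 0 -2 -6; 0 0 0 1]
M⁻¹ · (-4, -59/5, -21/4)ᵀ = (3, -1/5, 9/2)ᵀ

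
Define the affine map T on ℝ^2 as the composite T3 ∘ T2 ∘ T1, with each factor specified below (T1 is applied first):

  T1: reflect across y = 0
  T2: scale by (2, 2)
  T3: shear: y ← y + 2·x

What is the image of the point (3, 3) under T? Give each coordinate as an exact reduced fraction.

T(p) = (6, 6)

T1 reflect across y = 0: (3, 3) → (3, -3)
T2 scale by (2, 2): (3, -3) → (6, -6)
T3 shear: y ← y + 2·x: (6, -6) → (6, 6)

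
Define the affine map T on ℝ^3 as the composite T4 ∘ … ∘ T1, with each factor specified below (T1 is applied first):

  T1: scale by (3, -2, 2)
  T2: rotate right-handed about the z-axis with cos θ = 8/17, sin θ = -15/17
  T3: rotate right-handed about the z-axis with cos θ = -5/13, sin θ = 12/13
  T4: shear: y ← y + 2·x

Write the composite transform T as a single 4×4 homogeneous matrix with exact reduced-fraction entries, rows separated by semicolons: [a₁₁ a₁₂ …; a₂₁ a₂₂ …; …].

T = [420/221 342/221 0 0; 1353/221 404/221 0 0; 0 0 2 0; 0 0 0 1]

T1 = [3 0 0 0; 0 -2 0 0; 0 0 2 0; 0 0 0 1]
T2·T1 = [24/17 -30/17 0 0; -45/17 -16/17 0 0; 0 0 2 0; 0 0 0 1]
T3·…·T1 = [420/221 342/221 0 0; 513/221 -280/221 0 0; 0 0 2 0; 0 0 0 1]
T4·…·T1 = [420/221 342/221 0 0; 1353/221 404/221 0 0; 0 0 2 0; 0 0 0 1]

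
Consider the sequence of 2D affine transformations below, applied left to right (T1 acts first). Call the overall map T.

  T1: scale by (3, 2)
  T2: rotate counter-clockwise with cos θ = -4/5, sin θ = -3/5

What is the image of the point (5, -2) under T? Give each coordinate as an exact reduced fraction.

T(p) = (-72/5, -29/5)

T1 scale by (3, 2): (5, -2) → (15, -4)
T2 rotate counter-clockwise with cos θ = -4/5, sin θ = -3/5: (15, -4) → (-72/5, -29/5)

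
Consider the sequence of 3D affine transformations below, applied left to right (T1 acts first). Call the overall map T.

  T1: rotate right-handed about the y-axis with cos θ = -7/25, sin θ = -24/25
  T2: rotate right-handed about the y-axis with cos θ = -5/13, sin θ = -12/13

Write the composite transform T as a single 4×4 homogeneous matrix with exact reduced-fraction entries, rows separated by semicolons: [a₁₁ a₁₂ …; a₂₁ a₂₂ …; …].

T = [-253/325 0 204/325 0; 0 1 0 0; -204/325 0 -253/325 0; 0 0 0 1]

T1 = [-7/25 0 -24/25 0; 0 1 0 0; 24/25 0 -7/25 0; 0 0 0 1]
T2·T1 = [-253/325 0 204/325 0; 0 1 0 0; -204/325 0 -253/325 0; 0 0 0 1]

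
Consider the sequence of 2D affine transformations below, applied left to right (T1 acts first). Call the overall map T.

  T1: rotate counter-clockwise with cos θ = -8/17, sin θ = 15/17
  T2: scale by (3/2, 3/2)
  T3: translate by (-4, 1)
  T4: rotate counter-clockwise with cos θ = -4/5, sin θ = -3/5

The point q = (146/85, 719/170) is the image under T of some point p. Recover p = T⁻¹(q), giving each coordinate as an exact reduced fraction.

T1 = [-8/17 -15/17 0; 15/17 -8/17 0; 0 0 1]
T2·T1 = [-12/17 -45/34 0; 45/34 -12/17 0; 0 0 1]
T3·…·T1 = [-12/17 -45/34 -4; 45/34 -12/17 1; 0 0 1]
T4·…·T1 = [231/170 54/85 19/5; -54/85 231/170 8/5; 0 0 1]
det M = 9/4; M⁻¹ = [154/255 -24/85 -94/51; 24/85 154/255 -104/51; 0 0 1]
M⁻¹ · (146/85, 719/170)ᵀ = (-2, 1)ᵀ

p = (-2, 1)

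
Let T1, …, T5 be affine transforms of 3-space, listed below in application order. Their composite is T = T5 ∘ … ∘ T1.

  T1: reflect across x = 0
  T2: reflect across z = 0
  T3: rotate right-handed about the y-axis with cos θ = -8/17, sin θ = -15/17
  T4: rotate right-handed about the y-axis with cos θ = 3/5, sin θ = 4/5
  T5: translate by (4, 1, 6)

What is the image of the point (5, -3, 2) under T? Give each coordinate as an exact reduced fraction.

T1 reflect across x = 0: (5, -3, 2) → (-5, -3, 2)
T2 reflect across z = 0: (-5, -3, 2) → (-5, -3, -2)
T3 rotate right-handed about the y-axis with cos θ = -8/17, sin θ = -15/17: (-5, -3, -2) → (70/17, -3, -59/17)
T4 rotate right-handed about the y-axis with cos θ = 3/5, sin θ = 4/5: (70/17, -3, -59/17) → (-26/85, -3, -457/85)
T5 translate by (4, 1, 6): (-26/85, -3, -457/85) → (314/85, -2, 53/85)

T(p) = (314/85, -2, 53/85)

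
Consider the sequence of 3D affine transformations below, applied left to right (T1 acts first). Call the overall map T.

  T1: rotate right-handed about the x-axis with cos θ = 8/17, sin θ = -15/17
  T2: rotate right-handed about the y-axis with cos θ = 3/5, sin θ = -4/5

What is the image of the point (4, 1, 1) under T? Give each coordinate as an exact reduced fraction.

T(p) = (232/85, 23/17, 251/85)

T1 rotate right-handed about the x-axis with cos θ = 8/17, sin θ = -15/17: (4, 1, 1) → (4, 23/17, -7/17)
T2 rotate right-handed about the y-axis with cos θ = 3/5, sin θ = -4/5: (4, 23/17, -7/17) → (232/85, 23/17, 251/85)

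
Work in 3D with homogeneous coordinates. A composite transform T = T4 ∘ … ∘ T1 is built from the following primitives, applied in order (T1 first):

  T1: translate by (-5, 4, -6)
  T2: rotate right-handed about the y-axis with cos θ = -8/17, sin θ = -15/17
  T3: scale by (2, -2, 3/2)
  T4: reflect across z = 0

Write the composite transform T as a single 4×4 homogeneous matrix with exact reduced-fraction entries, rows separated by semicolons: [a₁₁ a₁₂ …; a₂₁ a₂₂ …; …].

T1 = [1 0 0 -5; 0 1 0 4; 0 0 1 -6; 0 0 0 1]
T2·T1 = [-8/17 0 -15/17 130/17; 0 1 0 4; 15/17 0 -8/17 -27/17; 0 0 0 1]
T3·…·T1 = [-16/17 0 -30/17 260/17; 0 -2 0 -8; 45/34 0 -12/17 -81/34; 0 0 0 1]
T4·…·T1 = [-16/17 0 -30/17 260/17; 0 -2 0 -8; -45/34 0 12/17 81/34; 0 0 0 1]

T = [-16/17 0 -30/17 260/17; 0 -2 0 -8; -45/34 0 12/17 81/34; 0 0 0 1]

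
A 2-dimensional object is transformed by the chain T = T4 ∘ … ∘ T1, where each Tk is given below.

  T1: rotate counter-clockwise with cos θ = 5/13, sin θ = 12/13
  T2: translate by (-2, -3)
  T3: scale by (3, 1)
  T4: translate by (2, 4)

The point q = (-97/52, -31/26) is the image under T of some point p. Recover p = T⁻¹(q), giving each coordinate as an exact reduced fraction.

T1 = [5/13 -12/13 0; 12/13 5/13 0; 0 0 1]
T2·T1 = [5/13 -12/13 -2; 12/13 5/13 -3; 0 0 1]
T3·…·T1 = [15/13 -36/13 -6; 12/13 5/13 -3; 0 0 1]
T4·…·T1 = [15/13 -36/13 -4; 12/13 5/13 1; 0 0 1]
det M = 3; M⁻¹ = [5/39 12/13 -16/39; -4/13 5/13 -21/13; 0 0 1]
M⁻¹ · (-97/52, -31/26)ᵀ = (-7/4, -3/2)ᵀ

p = (-7/4, -3/2)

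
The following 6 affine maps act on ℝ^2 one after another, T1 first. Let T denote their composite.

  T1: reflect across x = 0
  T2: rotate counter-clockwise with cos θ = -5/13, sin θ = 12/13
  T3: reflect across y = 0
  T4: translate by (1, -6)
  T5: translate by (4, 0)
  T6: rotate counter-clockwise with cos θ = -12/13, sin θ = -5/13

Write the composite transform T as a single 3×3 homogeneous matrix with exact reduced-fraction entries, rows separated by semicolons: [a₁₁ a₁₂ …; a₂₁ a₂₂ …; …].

T1 = [-1 0 0; 0 1 0; 0 0 1]
T2·T1 = [5/13 -12/13 0; -12/13 -5/13 0; 0 0 1]
T3·…·T1 = [5/13 -12/13 0; 12/13 5/13 0; 0 0 1]
T4·…·T1 = [5/13 -12/13 1; 12/13 5/13 -6; 0 0 1]
T5·…·T1 = [5/13 -12/13 5; 12/13 5/13 -6; 0 0 1]
T6·…·T1 = [0 1 -90/13; -1 0 47/13; 0 0 1]

T = [0 1 -90/13; -1 0 47/13; 0 0 1]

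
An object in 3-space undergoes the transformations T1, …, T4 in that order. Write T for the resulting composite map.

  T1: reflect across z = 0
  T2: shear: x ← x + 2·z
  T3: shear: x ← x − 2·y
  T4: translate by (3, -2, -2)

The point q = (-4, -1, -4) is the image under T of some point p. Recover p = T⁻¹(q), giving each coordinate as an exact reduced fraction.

p = (-1, 1, 2)

T1 = [1 0 0 0; 0 1 0 0; 0 0 -1 0; 0 0 0 1]
T2·T1 = [1 0 -2 0; 0 1 0 0; 0 0 -1 0; 0 0 0 1]
T3·…·T1 = [1 -2 -2 0; 0 1 0 0; 0 0 -1 0; 0 0 0 1]
T4·…·T1 = [1 -2 -2 3; 0 1 0 -2; 0 0 -1 -2; 0 0 0 1]
det M = -1; M⁻¹ = [1 2 -2 -3; 0 1 0 2; 0 0 -1 -2; 0 0 0 1]
M⁻¹ · (-4, -1, -4)ᵀ = (-1, 1, 2)ᵀ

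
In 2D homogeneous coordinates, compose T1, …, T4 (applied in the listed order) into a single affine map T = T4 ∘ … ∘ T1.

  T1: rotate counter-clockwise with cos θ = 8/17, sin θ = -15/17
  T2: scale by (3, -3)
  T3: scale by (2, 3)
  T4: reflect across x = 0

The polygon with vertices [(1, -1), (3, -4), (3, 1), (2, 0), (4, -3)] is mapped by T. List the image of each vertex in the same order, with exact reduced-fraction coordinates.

T1 rotate counter-clockwise with cos θ = 8/17, sin θ = -15/17: (1, -1) → (-7/17, -23/17); (3, -4) → (-36/17, -77/17); (3, 1) → (39/17, -37/17); (2, 0) → (16/17, -30/17); (4, -3) → (-13/17, -84/17)
T2 scale by (3, -3): (-7/17, -23/17) → (-21/17, 69/17); (-36/17, -77/17) → (-108/17, 231/17); (39/17, -37/17) → (117/17, 111/17); (16/17, -30/17) → (48/17, 90/17); (-13/17, -84/17) → (-39/17, 252/17)
T3 scale by (2, 3): (-21/17, 69/17) → (-42/17, 207/17); (-108/17, 231/17) → (-216/17, 693/17); (117/17, 111/17) → (234/17, 333/17); (48/17, 90/17) → (96/17, 270/17); (-39/17, 252/17) → (-78/17, 756/17)
T4 reflect across x = 0: (-42/17, 207/17) → (42/17, 207/17); (-216/17, 693/17) → (216/17, 693/17); (234/17, 333/17) → (-234/17, 333/17); (96/17, 270/17) → (-96/17, 270/17); (-78/17, 756/17) → (78/17, 756/17)

image vertices: (42/17, 207/17), (216/17, 693/17), (-234/17, 333/17), (-96/17, 270/17), (78/17, 756/17)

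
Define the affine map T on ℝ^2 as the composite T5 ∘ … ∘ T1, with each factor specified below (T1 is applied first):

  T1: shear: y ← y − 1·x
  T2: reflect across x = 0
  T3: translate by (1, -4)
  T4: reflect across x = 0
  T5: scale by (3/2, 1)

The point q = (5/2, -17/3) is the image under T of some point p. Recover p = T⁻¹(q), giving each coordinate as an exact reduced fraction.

p = (8/3, 1)

T1 = [1 0 0; -1 1 0; 0 0 1]
T2·T1 = [-1 0 0; -1 1 0; 0 0 1]
T3·…·T1 = [-1 0 1; -1 1 -4; 0 0 1]
T4·…·T1 = [1 0 -1; -1 1 -4; 0 0 1]
T5·…·T1 = [3/2 0 -3/2; -1 1 -4; 0 0 1]
det M = 3/2; M⁻¹ = [2/3 0 1; 2/3 1 5; 0 0 1]
M⁻¹ · (5/2, -17/3)ᵀ = (8/3, 1)ᵀ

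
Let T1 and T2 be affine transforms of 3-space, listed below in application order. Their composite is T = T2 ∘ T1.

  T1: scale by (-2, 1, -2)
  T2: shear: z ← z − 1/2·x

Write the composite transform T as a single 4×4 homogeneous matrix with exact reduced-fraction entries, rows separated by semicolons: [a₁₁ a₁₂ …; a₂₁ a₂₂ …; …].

T1 = [-2 0 0 0; 0 1 0 0; 0 0 -2 0; 0 0 0 1]
T2·T1 = [-2 0 0 0; 0 1 0 0; 1 0 -2 0; 0 0 0 1]

T = [-2 0 0 0; 0 1 0 0; 1 0 -2 0; 0 0 0 1]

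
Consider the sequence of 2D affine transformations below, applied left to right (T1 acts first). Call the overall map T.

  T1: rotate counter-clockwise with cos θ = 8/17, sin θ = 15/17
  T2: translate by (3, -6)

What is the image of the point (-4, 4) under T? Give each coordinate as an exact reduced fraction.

T(p) = (-41/17, -130/17)

T1 rotate counter-clockwise with cos θ = 8/17, sin θ = 15/17: (-4, 4) → (-92/17, -28/17)
T2 translate by (3, -6): (-92/17, -28/17) → (-41/17, -130/17)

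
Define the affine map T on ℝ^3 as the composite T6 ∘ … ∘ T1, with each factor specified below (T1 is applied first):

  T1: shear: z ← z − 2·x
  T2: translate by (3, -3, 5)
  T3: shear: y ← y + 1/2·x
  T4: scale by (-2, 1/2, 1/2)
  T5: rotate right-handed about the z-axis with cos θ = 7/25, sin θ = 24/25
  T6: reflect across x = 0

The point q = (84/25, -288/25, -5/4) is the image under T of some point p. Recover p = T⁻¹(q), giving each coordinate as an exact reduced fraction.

p = (3, 0, -3/2)

T1 = [1 0 0 0; 0 1 0 0; -2 0 1 0; 0 0 0 1]
T2·T1 = [1 0 0 3; 0 1 0 -3; -2 0 1 5; 0 0 0 1]
T3·…·T1 = [1 0 0 3; 1/2 1 0 -3/2; -2 0 1 5; 0 0 0 1]
T4·…·T1 = [-2 0 0 -6; 1/4 1/2 0 -3/4; -1 0 1/2 5/2; 0 0 0 1]
T5·…·T1 = [-4/5 -12/25 0 -24/25; -37/20 7/50 0 -597/100; -1 0 1/2 5/2; 0 0 0 1]
T6·…·T1 = [4/5 12/25 0 24/25; -37/20 7/50 0 -597/100; -1 0 1/2 5/2; 0 0 0 1]
det M = 1/2; M⁻¹ = [7/50 -12/25 0 -3; 37/20 4/5 0 3; 7/25 -24/25 2 -11; 0 0 0 1]
M⁻¹ · (84/25, -288/25, -5/4)ᵀ = (3, 0, -3/2)ᵀ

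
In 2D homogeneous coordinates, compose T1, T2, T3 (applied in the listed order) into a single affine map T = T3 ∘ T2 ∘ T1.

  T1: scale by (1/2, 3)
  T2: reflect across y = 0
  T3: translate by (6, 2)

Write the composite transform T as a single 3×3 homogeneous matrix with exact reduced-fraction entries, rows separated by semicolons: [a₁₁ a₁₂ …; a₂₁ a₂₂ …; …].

T1 = [1/2 0 0; 0 3 0; 0 0 1]
T2·T1 = [1/2 0 0; 0 -3 0; 0 0 1]
T3·…·T1 = [1/2 0 6; 0 -3 2; 0 0 1]

T = [1/2 0 6; 0 -3 2; 0 0 1]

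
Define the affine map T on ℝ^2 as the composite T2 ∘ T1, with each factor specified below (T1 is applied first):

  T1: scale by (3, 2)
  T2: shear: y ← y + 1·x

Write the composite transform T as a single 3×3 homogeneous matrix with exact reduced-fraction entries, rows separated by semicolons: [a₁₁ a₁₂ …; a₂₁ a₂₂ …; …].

T = [3 0 0; 3 2 0; 0 0 1]

T1 = [3 0 0; 0 2 0; 0 0 1]
T2·T1 = [3 0 0; 3 2 0; 0 0 1]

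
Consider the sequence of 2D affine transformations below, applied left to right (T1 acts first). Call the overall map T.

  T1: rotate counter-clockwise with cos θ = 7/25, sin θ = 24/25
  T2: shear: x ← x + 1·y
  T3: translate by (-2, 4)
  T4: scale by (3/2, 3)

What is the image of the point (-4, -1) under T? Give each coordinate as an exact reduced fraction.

T1 rotate counter-clockwise with cos θ = 7/25, sin θ = 24/25: (-4, -1) → (-4/25, -103/25)
T2 shear: x ← x + 1·y: (-4/25, -103/25) → (-107/25, -103/25)
T3 translate by (-2, 4): (-107/25, -103/25) → (-157/25, -3/25)
T4 scale by (3/2, 3): (-157/25, -3/25) → (-471/50, -9/25)

T(p) = (-471/50, -9/25)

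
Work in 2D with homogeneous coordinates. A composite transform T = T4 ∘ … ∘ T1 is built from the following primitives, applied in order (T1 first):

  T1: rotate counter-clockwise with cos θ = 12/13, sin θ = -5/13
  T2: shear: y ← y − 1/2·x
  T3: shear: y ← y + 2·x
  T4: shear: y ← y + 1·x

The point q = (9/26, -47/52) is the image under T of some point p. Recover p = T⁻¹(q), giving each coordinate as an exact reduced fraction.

p = (1, -3/2)

T1 = [12/13 5/13 0; -5/13 12/13 0; 0 0 1]
T2·T1 = [12/13 5/13 0; -11/13 19/26 0; 0 0 1]
T3·…·T1 = [12/13 5/13 0; 1 3/2 0; 0 0 1]
T4·…·T1 = [12/13 5/13 0; 25/13 49/26 0; 0 0 1]
det M = 1; M⁻¹ = [49/26 -5/13 0; -25/13 12/13 0; 0 0 1]
M⁻¹ · (9/26, -47/52)ᵀ = (1, -3/2)ᵀ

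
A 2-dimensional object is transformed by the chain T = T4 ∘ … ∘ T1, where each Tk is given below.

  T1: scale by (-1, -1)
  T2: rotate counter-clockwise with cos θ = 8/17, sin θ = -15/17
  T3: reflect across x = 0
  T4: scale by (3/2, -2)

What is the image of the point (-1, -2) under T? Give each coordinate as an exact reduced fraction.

T1 scale by (-1, -1): (-1, -2) → (1, 2)
T2 rotate counter-clockwise with cos θ = 8/17, sin θ = -15/17: (1, 2) → (38/17, 1/17)
T3 reflect across x = 0: (38/17, 1/17) → (-38/17, 1/17)
T4 scale by (3/2, -2): (-38/17, 1/17) → (-57/17, -2/17)

T(p) = (-57/17, -2/17)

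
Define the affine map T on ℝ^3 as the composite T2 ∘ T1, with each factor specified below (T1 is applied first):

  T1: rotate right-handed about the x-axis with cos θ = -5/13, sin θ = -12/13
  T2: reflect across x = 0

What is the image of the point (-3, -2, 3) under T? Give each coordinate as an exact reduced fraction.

T(p) = (3, 46/13, 9/13)

T1 rotate right-handed about the x-axis with cos θ = -5/13, sin θ = -12/13: (-3, -2, 3) → (-3, 46/13, 9/13)
T2 reflect across x = 0: (-3, 46/13, 9/13) → (3, 46/13, 9/13)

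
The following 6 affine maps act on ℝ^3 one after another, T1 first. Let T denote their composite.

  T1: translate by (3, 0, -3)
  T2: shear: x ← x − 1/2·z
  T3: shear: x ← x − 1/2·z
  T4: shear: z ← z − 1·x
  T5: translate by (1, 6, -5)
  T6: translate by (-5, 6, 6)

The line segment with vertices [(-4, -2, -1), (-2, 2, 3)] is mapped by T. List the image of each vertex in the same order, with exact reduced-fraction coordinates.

T1 translate by (3, 0, -3): (-4, -2, -1) → (-1, -2, -4); (-2, 2, 3) → (1, 2, 0)
T2 shear: x ← x − 1/2·z: (-1, -2, -4) → (1, -2, -4); (1, 2, 0) → (1, 2, 0)
T3 shear: x ← x − 1/2·z: (1, -2, -4) → (3, -2, -4); (1, 2, 0) → (1, 2, 0)
T4 shear: z ← z − 1·x: (3, -2, -4) → (3, -2, -7); (1, 2, 0) → (1, 2, -1)
T5 translate by (1, 6, -5): (3, -2, -7) → (4, 4, -12); (1, 2, -1) → (2, 8, -6)
T6 translate by (-5, 6, 6): (4, 4, -12) → (-1, 10, -6); (2, 8, -6) → (-3, 14, 0)

image vertices: (-1, 10, -6), (-3, 14, 0)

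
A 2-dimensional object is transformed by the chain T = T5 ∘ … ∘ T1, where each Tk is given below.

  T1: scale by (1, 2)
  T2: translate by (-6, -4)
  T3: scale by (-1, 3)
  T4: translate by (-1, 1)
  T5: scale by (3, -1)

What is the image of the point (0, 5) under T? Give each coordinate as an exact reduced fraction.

T1 scale by (1, 2): (0, 5) → (0, 10)
T2 translate by (-6, -4): (0, 10) → (-6, 6)
T3 scale by (-1, 3): (-6, 6) → (6, 18)
T4 translate by (-1, 1): (6, 18) → (5, 19)
T5 scale by (3, -1): (5, 19) → (15, -19)

T(p) = (15, -19)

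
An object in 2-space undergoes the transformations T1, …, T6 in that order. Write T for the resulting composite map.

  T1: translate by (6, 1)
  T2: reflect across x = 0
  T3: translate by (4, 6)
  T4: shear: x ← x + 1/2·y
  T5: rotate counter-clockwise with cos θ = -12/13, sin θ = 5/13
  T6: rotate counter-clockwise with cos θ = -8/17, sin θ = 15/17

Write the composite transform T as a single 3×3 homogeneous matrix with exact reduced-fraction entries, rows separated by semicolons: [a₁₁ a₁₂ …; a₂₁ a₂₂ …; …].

T = [-21/221 461/442 3143/442; 220/221 -89/221 -183/221; 0 0 1]

T1 = [1 0 6; 0 1 1; 0 0 1]
T2·T1 = [-1 0 -6; 0 1 1; 0 0 1]
T3·…·T1 = [-1 0 -2; 0 1 7; 0 0 1]
T4·…·T1 = [-1 1/2 3/2; 0 1 7; 0 0 1]
T5·…·T1 = [12/13 -11/13 -53/13; -5/13 -19/26 -153/26; 0 0 1]
T6·…·T1 = [-21/221 461/442 3143/442; 220/221 -89/221 -183/221; 0 0 1]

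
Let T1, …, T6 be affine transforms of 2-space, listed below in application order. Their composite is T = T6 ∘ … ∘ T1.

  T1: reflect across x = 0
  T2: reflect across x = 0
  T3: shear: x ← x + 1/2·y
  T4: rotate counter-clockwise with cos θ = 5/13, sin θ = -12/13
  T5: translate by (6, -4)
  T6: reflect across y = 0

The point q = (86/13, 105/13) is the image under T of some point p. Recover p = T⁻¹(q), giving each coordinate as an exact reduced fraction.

p = (9/2, -1)

T1 = [-1 0 0; 0 1 0; 0 0 1]
T2·T1 = [1 0 0; 0 1 0; 0 0 1]
T3·…·T1 = [1 1/2 0; 0 1 0; 0 0 1]
T4·…·T1 = [5/13 29/26 0; -12/13 -1/13 0; 0 0 1]
T5·…·T1 = [5/13 29/26 6; -12/13 -1/13 -4; 0 0 1]
T6·…·T1 = [5/13 29/26 6; 12/13 1/13 4; 0 0 1]
det M = -1; M⁻¹ = [-1/13 29/26 -4; 12/13 -5/13 -4; 0 0 1]
M⁻¹ · (86/13, 105/13)ᵀ = (9/2, -1)ᵀ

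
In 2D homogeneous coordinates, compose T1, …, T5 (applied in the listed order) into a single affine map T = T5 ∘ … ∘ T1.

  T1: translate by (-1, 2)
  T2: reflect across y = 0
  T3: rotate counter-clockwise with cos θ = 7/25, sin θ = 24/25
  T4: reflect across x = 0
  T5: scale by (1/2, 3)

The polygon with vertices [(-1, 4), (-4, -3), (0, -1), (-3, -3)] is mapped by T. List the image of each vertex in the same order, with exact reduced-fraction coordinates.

T1 translate by (-1, 2): (-1, 4) → (-2, 6); (-4, -3) → (-5, -1); (0, -1) → (-1, 1); (-3, -3) → (-4, -1)
T2 reflect across y = 0: (-2, 6) → (-2, -6); (-5, -1) → (-5, 1); (-1, 1) → (-1, -1); (-4, -1) → (-4, 1)
T3 rotate counter-clockwise with cos θ = 7/25, sin θ = 24/25: (-2, -6) → (26/5, -18/5); (-5, 1) → (-59/25, -113/25); (-1, -1) → (17/25, -31/25); (-4, 1) → (-52/25, -89/25)
T4 reflect across x = 0: (26/5, -18/5) → (-26/5, -18/5); (-59/25, -113/25) → (59/25, -113/25); (17/25, -31/25) → (-17/25, -31/25); (-52/25, -89/25) → (52/25, -89/25)
T5 scale by (1/2, 3): (-26/5, -18/5) → (-13/5, -54/5); (59/25, -113/25) → (59/50, -339/25); (-17/25, -31/25) → (-17/50, -93/25); (52/25, -89/25) → (26/25, -267/25)

image vertices: (-13/5, -54/5), (59/50, -339/25), (-17/50, -93/25), (26/25, -267/25)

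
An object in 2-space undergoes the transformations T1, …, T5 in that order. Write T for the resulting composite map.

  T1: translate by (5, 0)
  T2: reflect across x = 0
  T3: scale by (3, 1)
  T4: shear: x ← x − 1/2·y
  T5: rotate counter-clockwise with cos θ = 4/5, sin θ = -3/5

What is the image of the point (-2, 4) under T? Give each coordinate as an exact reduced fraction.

T1 translate by (5, 0): (-2, 4) → (3, 4)
T2 reflect across x = 0: (3, 4) → (-3, 4)
T3 scale by (3, 1): (-3, 4) → (-9, 4)
T4 shear: x ← x − 1/2·y: (-9, 4) → (-11, 4)
T5 rotate counter-clockwise with cos θ = 4/5, sin θ = -3/5: (-11, 4) → (-32/5, 49/5)

T(p) = (-32/5, 49/5)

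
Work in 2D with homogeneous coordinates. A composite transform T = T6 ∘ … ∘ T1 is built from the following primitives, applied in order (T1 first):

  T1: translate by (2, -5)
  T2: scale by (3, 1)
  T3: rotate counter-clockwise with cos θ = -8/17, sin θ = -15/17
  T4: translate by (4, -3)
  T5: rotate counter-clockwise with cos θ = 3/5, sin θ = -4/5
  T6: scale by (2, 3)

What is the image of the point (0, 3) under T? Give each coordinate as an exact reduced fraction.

T1 translate by (2, -5): (0, 3) → (2, -2)
T2 scale by (3, 1): (2, -2) → (6, -2)
T3 rotate counter-clockwise with cos θ = -8/17, sin θ = -15/17: (6, -2) → (-78/17, -74/17)
T4 translate by (4, -3): (-78/17, -74/17) → (-10/17, -125/17)
T5 rotate counter-clockwise with cos θ = 3/5, sin θ = -4/5: (-10/17, -125/17) → (-106/17, -67/17)
T6 scale by (2, 3): (-106/17, -67/17) → (-212/17, -201/17)

T(p) = (-212/17, -201/17)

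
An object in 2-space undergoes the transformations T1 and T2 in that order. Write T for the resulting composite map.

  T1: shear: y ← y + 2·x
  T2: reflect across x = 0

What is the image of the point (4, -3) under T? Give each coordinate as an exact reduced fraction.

T1 shear: y ← y + 2·x: (4, -3) → (4, 5)
T2 reflect across x = 0: (4, 5) → (-4, 5)

T(p) = (-4, 5)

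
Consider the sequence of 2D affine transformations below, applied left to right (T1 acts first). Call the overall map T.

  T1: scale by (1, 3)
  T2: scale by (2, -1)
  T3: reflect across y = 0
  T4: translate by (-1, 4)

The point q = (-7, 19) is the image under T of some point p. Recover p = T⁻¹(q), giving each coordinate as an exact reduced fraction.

T1 = [1 0 0; 0 3 0; 0 0 1]
T2·T1 = [2 0 0; 0 -3 0; 0 0 1]
T3·…·T1 = [2 0 0; 0 3 0; 0 0 1]
T4·…·T1 = [2 0 -1; 0 3 4; 0 0 1]
det M = 6; M⁻¹ = [1/2 0 1/2; 0 1/3 -4/3; 0 0 1]
M⁻¹ · (-7, 19)ᵀ = (-3, 5)ᵀ

p = (-3, 5)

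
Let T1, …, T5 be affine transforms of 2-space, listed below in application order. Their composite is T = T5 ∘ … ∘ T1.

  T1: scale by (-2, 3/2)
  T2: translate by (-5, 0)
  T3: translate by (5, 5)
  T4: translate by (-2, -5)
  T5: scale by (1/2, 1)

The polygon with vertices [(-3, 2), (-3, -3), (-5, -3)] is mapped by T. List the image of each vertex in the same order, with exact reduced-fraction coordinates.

image vertices: (2, 3), (2, -9/2), (4, -9/2)

T1 scale by (-2, 3/2): (-3, 2) → (6, 3); (-3, -3) → (6, -9/2); (-5, -3) → (10, -9/2)
T2 translate by (-5, 0): (6, 3) → (1, 3); (6, -9/2) → (1, -9/2); (10, -9/2) → (5, -9/2)
T3 translate by (5, 5): (1, 3) → (6, 8); (1, -9/2) → (6, 1/2); (5, -9/2) → (10, 1/2)
T4 translate by (-2, -5): (6, 8) → (4, 3); (6, 1/2) → (4, -9/2); (10, 1/2) → (8, -9/2)
T5 scale by (1/2, 1): (4, 3) → (2, 3); (4, -9/2) → (2, -9/2); (8, -9/2) → (4, -9/2)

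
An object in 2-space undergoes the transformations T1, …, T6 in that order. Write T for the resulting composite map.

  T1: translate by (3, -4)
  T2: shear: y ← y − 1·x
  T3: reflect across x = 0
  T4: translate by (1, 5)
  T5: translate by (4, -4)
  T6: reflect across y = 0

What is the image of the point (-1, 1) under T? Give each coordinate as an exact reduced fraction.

T(p) = (3, 4)

T1 translate by (3, -4): (-1, 1) → (2, -3)
T2 shear: y ← y − 1·x: (2, -3) → (2, -5)
T3 reflect across x = 0: (2, -5) → (-2, -5)
T4 translate by (1, 5): (-2, -5) → (-1, 0)
T5 translate by (4, -4): (-1, 0) → (3, -4)
T6 reflect across y = 0: (3, -4) → (3, 4)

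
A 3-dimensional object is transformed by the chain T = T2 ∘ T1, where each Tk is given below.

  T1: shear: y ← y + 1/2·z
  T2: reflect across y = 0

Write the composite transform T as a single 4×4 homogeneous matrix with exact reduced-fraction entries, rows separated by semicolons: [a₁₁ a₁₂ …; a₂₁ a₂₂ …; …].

T1 = [1 0 0 0; 0 1 1/2 0; 0 0 1 0; 0 0 0 1]
T2·T1 = [1 0 0 0; 0 -1 -1/2 0; 0 0 1 0; 0 0 0 1]

T = [1 0 0 0; 0 -1 -1/2 0; 0 0 1 0; 0 0 0 1]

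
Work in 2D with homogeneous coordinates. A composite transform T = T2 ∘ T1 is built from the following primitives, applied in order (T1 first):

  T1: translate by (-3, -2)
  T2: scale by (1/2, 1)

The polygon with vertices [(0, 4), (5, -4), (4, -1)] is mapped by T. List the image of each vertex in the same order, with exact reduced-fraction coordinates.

T1 translate by (-3, -2): (0, 4) → (-3, 2); (5, -4) → (2, -6); (4, -1) → (1, -3)
T2 scale by (1/2, 1): (-3, 2) → (-3/2, 2); (2, -6) → (1, -6); (1, -3) → (1/2, -3)

image vertices: (-3/2, 2), (1, -6), (1/2, -3)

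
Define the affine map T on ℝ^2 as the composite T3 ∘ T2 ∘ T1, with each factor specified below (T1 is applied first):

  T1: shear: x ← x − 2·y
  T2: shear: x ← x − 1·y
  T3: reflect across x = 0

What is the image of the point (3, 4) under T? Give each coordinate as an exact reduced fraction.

T1 shear: x ← x − 2·y: (3, 4) → (-5, 4)
T2 shear: x ← x − 1·y: (-5, 4) → (-9, 4)
T3 reflect across x = 0: (-9, 4) → (9, 4)

T(p) = (9, 4)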